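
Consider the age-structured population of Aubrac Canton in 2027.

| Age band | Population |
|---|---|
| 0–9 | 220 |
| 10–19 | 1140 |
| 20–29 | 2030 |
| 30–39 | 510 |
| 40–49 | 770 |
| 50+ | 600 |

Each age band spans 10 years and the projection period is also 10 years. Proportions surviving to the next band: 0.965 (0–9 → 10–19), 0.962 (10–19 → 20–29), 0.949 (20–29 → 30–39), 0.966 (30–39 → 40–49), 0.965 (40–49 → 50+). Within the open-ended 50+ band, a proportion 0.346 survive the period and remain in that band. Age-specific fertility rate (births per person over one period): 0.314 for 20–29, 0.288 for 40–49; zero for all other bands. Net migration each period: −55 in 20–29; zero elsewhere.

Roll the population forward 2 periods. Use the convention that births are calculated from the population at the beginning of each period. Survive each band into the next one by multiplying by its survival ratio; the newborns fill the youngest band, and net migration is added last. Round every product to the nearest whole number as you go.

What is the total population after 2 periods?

Period 1:
Births: 2030 × 0.314 = 637  |  770 × 0.288 = 222 → 859
10–19: 220 × 0.965 = 212
20–29: 1140 × 0.962 = 1097
30–39: 2030 × 0.949 = 1926
40–49: 510 × 0.966 = 493
50+: 770 × 0.965 + 600 × 0.346 = 743 + 208 = 951
Net migration: 20–29 − 55 → 1042
End of period: [859, 212, 1042, 1926, 493, 951]
Period 2:
Births: 1042 × 0.314 = 327  |  493 × 0.288 = 142 → 469
10–19: 859 × 0.965 = 829
20–29: 212 × 0.962 = 204
30–39: 1042 × 0.949 = 989
40–49: 1926 × 0.966 = 1861
50+: 493 × 0.965 + 951 × 0.346 = 476 + 329 = 805
Net migration: 20–29 − 55 → 149
End of period: [469, 829, 149, 989, 1861, 805]
Total after period 2: 469 + 829 + 149 + 989 + 1861 + 805 = 5102

5102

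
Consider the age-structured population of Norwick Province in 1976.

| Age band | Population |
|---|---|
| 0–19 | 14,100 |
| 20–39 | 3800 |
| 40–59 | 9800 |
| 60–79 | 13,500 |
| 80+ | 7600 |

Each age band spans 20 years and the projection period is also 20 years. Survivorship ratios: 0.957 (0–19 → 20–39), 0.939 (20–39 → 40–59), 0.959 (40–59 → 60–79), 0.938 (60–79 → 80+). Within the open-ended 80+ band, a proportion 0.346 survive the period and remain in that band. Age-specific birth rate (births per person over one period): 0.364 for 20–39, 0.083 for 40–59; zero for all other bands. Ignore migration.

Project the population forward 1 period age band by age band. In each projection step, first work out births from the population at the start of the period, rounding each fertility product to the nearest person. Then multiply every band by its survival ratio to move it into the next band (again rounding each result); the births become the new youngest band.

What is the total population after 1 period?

— Period 1 —
Births: 3800 × 0.364 = 1383 ; 9800 × 0.083 = 813 → total 2196
20–39: 14100 × 0.957 = 13494
40–59: 3800 × 0.939 = 3568
60–79: 9800 × 0.959 = 9398
80+: 13500 × 0.938 + 7600 × 0.346 = 12663 + 2630 = 15293
End of period: [2196, 13494, 3568, 9398, 15293]
Total after period 1: 2196 + 13494 + 3568 + 9398 + 15293 = 43949

43949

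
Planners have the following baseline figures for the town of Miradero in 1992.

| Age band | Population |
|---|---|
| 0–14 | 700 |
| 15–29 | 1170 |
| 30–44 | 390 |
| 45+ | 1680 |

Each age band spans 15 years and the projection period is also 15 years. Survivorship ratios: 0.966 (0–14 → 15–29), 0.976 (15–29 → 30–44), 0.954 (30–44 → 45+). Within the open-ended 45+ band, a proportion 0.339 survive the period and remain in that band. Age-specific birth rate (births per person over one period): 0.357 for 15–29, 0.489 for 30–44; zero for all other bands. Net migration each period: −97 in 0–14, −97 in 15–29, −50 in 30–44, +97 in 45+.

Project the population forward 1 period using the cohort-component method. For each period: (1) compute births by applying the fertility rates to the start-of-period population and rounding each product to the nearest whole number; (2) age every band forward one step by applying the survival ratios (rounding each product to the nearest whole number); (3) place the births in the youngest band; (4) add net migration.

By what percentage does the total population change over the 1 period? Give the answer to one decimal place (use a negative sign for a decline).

Period 1.
Births: 1170 * 0.357 = 418  |  390 * 0.489 = 191 ⇒ total 609
15–29: 700 * 0.966 = 676
30–44: 1170 * 0.976 = 1142
45+: 390 * 0.954 + 1680 * 0.339 = 372 + 570 = 942
Net migration: 0–14 − 97 → 512; 15–29 − 97 → 579; 30–44 − 50 → 1092; 45+ + 97 → 1039
End of period: [512, 579, 1092, 1039]
Total: 3940 → 3222; change = -718; percentage change = -18.2%

-18.2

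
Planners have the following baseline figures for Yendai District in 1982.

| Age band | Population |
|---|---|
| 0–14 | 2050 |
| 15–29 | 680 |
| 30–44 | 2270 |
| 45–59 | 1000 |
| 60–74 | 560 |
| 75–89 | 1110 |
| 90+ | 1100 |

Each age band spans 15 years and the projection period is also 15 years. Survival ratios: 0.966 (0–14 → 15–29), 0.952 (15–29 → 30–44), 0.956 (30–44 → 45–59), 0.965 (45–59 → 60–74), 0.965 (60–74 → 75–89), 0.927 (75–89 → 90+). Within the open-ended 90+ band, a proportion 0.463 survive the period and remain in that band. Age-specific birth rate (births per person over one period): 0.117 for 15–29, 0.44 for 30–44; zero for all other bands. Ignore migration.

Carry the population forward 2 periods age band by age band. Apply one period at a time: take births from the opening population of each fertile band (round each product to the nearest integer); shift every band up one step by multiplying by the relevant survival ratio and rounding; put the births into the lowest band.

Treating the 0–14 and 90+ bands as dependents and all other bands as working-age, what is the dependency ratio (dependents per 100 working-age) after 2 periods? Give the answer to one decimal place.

— Period 1 —
Births: 680 × 0.117 = 80  |  2270 × 0.44 = 999 → 1079
15–29: 2050 × 0.966 = 1980
30–44: 680 × 0.952 = 647
45–59: 2270 × 0.956 = 2170
60–74: 1000 × 0.965 = 965
75–89: 560 × 0.965 = 540
90+: 1110 × 0.927 + 1100 × 0.463 = 1029 + 509 = 1538
→ [1079, 1980, 647, 2170, 965, 540, 1538]
— Period 2 —
Births: 1980 × 0.117 = 232  |  647 × 0.44 = 285 → 517
15–29: 1079 × 0.966 = 1042
30–44: 1980 × 0.952 = 1885
45–59: 647 × 0.956 = 619
60–74: 2170 × 0.965 = 2094
75–89: 965 × 0.965 = 931
90+: 540 × 0.927 + 1538 × 0.463 = 501 + 712 = 1213
→ [517, 1042, 1885, 619, 2094, 931, 1213]
Dependents (band 0–14 + band 90+) = 517 + 1213 = 1730; working-age = 6571; ratio = 1730/6571 × 100 = 26.3

26.3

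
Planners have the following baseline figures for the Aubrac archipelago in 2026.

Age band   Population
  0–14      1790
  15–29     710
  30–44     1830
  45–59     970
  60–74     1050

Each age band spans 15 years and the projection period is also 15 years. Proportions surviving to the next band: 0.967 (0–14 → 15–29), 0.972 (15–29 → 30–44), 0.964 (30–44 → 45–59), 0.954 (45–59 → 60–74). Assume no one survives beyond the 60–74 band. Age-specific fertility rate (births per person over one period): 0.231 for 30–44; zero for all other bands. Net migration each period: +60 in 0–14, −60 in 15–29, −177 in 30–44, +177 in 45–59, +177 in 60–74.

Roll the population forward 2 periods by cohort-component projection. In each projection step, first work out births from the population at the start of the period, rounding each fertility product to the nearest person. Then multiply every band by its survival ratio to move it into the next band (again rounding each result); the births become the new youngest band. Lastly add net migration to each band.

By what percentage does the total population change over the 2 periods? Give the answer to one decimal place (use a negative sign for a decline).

— Period 1 —
Births: 1830 × 0.231 = 423
15–29: 1790 × 0.967 = 1731
30–44: 710 × 0.972 = 690
45–59: 1830 × 0.964 = 1764
60–74: 970 × 0.954 = 925
Net migration: 0–14 + 60 → 483; 15–29 − 60 → 1671; 30–44 − 177 → 513; 45–59 + 177 → 1941; 60–74 + 177 → 1102
End of period: [483, 1671, 513, 1941, 1102]
— Period 2 —
Births: 513 × 0.231 = 119
15–29: 483 × 0.967 = 467
30–44: 1671 × 0.972 = 1624
45–59: 513 × 0.964 = 495
60–74: 1941 × 0.954 = 1852
Net migration: 0–14 + 60 → 179; 15–29 − 60 → 407; 30–44 − 177 → 1447; 45–59 + 177 → 672; 60–74 + 177 → 2029
End of period: [179, 407, 1447, 672, 2029]
Total: 6350 → 4734; change = -1616; percentage change = -25.4%

-25.4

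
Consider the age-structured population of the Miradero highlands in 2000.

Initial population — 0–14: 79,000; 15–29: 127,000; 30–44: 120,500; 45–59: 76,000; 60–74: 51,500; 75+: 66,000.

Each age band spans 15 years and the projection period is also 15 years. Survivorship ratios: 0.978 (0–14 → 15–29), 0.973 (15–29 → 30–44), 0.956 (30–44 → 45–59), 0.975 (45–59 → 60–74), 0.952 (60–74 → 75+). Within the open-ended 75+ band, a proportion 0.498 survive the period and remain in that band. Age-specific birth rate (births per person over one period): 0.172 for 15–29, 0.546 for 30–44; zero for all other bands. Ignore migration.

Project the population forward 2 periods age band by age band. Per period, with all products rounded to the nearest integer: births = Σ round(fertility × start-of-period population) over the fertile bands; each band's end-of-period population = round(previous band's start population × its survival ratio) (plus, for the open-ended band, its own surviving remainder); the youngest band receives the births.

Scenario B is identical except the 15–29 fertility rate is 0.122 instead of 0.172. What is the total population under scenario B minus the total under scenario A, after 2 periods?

-10073

Numbering the bands 1..6 from youngest to oldest:
— Period 1 —
Births: 127000 * 0.172 = 21844  |  120500 * 0.546 = 65793 — total 87637
Band 2: 79000 * 0.978 = 77262
Band 3: 127000 * 0.973 = 123571
Band 4: 120500 * 0.956 = 115198
Band 5: 76000 * 0.975 = 74100
Band 6: 51500 * 0.952 + 66000 * 0.498 = 49028 + 32868 = 81896
End of period: [87637, 77262, 123571, 115198, 74100, 81896]
— Period 2 —
Births: 77262 * 0.172 = 13289  |  123571 * 0.546 = 67470 — total 80759
Band 2: 87637 * 0.978 = 85709
Band 3: 77262 * 0.973 = 75176
Band 4: 123571 * 0.956 = 118134
Band 5: 115198 * 0.975 = 112318
Band 6: 74100 * 0.952 + 81896 * 0.498 = 70543 + 40784 = 111327
End of period: [80759, 85709, 75176, 118134, 112318, 111327]
Scenario A total after 2 periods: 583423
Scenario B projection —
— Period 1 —
Births: 127000 * 0.122 = 15494  |  120500 * 0.546 = 65793 — total 81287
Band 2: 79000 * 0.978 = 77262
Band 3: 127000 * 0.973 = 123571
Band 4: 120500 * 0.956 = 115198
Band 5: 76000 * 0.975 = 74100
Band 6: 51500 * 0.952 + 66000 * 0.498 = 49028 + 32868 = 81896
End of period: [81287, 77262, 123571, 115198, 74100, 81896]
— Period 2 —
Births: 77262 * 0.122 = 9426  |  123571 * 0.546 = 67470 — total 76896
Band 2: 81287 * 0.978 = 79499
Band 3: 77262 * 0.973 = 75176
Band 4: 123571 * 0.956 = 118134
Band 5: 115198 * 0.975 = 112318
Band 6: 74100 * 0.952 + 81896 * 0.498 = 70543 + 40784 = 111327
End of period: [76896, 79499, 75176, 118134, 112318, 111327]
Scenario B total after 2 periods: 573350
Difference B − A = 573350 − 583423 = -10073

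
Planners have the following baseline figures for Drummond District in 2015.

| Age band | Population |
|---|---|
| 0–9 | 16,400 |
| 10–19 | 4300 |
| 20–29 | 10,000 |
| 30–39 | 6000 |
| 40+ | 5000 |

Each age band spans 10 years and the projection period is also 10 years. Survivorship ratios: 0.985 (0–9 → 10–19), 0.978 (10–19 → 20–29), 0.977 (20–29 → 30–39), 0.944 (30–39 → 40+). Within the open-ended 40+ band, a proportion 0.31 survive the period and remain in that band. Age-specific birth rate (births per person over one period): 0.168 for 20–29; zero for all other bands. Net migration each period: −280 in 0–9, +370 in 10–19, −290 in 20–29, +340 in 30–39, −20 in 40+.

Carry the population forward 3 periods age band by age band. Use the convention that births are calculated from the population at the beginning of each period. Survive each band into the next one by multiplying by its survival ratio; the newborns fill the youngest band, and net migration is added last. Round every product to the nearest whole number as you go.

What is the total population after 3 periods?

27950

[period 1]
Births: 10000 * 0.168 = 1680
10–19: 16400 * 0.985 = 16154
20–29: 4300 * 0.978 = 4205
30–39: 10000 * 0.977 = 9770
40+: 6000 * 0.944 + 5000 * 0.31 = 5664 + 1550 = 7214
Net migration: 0–9 − 280 → 1400; 10–19 + 370 → 16524; 20–29 − 290 → 3915; 30–39 + 340 → 10110; 40+ − 20 → 7194
Population now: 0–9=1400, 10–19=16524, 20–29=3915, 30–39=10110, 40+=7194
[period 2]
Births: 3915 * 0.168 = 658
10–19: 1400 * 0.985 = 1379
20–29: 16524 * 0.978 = 16160
30–39: 3915 * 0.977 = 3825
40+: 10110 * 0.944 + 7194 * 0.31 = 9544 + 2230 = 11774
Net migration: 0–9 − 280 → 378; 10–19 + 370 → 1749; 20–29 − 290 → 15870; 30–39 + 340 → 4165; 40+ − 20 → 11754
Population now: 0–9=378, 10–19=1749, 20–29=15870, 30–39=4165, 40+=11754
[period 3]
Births: 15870 * 0.168 = 2666
10–19: 378 * 0.985 = 372
20–29: 1749 * 0.978 = 1711
30–39: 15870 * 0.977 = 15505
40+: 4165 * 0.944 + 11754 * 0.31 = 3932 + 3644 = 7576
Net migration: 0–9 − 280 → 2386; 10–19 + 370 → 742; 20–29 − 290 → 1421; 30–39 + 340 → 15845; 40+ − 20 → 7556
Population now: 0–9=2386, 10–19=742, 20–29=1421, 30–39=15845, 40+=7556
Total after period 3: 2386 + 742 + 1421 + 15845 + 7556 = 27950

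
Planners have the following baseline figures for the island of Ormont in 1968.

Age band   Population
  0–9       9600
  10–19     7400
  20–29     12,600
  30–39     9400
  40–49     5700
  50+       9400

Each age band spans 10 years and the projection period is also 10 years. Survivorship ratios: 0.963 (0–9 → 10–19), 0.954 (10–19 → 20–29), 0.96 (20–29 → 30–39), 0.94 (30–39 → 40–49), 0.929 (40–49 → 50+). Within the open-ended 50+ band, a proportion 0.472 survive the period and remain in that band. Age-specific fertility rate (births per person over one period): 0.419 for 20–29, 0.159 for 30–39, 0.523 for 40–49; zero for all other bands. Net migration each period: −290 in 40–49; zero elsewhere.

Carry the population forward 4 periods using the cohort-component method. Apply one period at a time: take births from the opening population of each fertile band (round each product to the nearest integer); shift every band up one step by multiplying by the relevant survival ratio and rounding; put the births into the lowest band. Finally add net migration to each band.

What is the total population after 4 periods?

After projecting period 1:
Births: 12600 * 0.419 = 5279  |  9400 * 0.159 = 1495  |  5700 * 0.523 = 2981 — total 9755
10–19: 9600 * 0.963 = 9245
20–29: 7400 * 0.954 = 7060
30–39: 12600 * 0.96 = 12096
40–49: 9400 * 0.94 = 8836
50+: 5700 * 0.929 + 9400 * 0.472 = 5295 + 4437 = 9732
Net migration: 40–49 − 290 → 8546
Population now: 0–9=9755, 10–19=9245, 20–29=7060, 30–39=12096, 40–49=8546, 50+=9732
After projecting period 2:
Births: 7060 * 0.419 = 2958  |  12096 * 0.159 = 1923  |  8546 * 0.523 = 4470 — total 9351
10–19: 9755 * 0.963 = 9394
20–29: 9245 * 0.954 = 8820
30–39: 7060 * 0.96 = 6778
40–49: 12096 * 0.94 = 11370
50+: 8546 * 0.929 + 9732 * 0.472 = 7939 + 4594 = 12533
Net migration: 40–49 − 290 → 11080
Population now: 0–9=9351, 10–19=9394, 20–29=8820, 30–39=6778, 40–49=11080, 50+=12533
After projecting period 3:
Births: 8820 * 0.419 = 3696  |  6778 * 0.159 = 1078  |  11080 * 0.523 = 5795 — total 10569
10–19: 9351 * 0.963 = 9005
20–29: 9394 * 0.954 = 8962
30–39: 8820 * 0.96 = 8467
40–49: 6778 * 0.94 = 6371
50+: 11080 * 0.929 + 12533 * 0.472 = 10293 + 5916 = 16209
Net migration: 40–49 − 290 → 6081
Population now: 0–9=10569, 10–19=9005, 20–29=8962, 30–39=8467, 40–49=6081, 50+=16209
After projecting period 4:
Births: 8962 * 0.419 = 3755  |  8467 * 0.159 = 1346  |  6081 * 0.523 = 3180 — total 8281
10–19: 10569 * 0.963 = 10178
20–29: 9005 * 0.954 = 8591
30–39: 8962 * 0.96 = 8604
40–49: 8467 * 0.94 = 7959
50+: 6081 * 0.929 + 16209 * 0.472 = 5649 + 7651 = 13300
Net migration: 40–49 − 290 → 7669
Population now: 0–9=8281, 10–19=10178, 20–29=8591, 30–39=8604, 40–49=7669, 50+=13300
Total after period 4: 8281 + 10178 + 8591 + 8604 + 7669 + 13300 = 56623

56623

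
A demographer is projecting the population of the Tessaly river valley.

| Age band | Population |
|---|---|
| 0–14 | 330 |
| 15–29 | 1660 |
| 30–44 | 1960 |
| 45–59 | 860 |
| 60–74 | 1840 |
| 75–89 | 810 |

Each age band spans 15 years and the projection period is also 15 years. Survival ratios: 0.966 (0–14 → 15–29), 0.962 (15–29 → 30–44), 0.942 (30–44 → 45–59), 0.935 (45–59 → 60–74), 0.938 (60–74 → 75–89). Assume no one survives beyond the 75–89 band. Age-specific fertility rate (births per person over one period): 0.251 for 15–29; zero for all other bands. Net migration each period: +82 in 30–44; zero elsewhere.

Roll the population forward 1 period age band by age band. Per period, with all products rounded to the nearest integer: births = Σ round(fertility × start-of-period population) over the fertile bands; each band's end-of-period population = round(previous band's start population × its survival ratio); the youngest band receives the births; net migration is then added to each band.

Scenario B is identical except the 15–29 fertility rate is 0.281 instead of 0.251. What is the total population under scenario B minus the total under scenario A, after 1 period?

49

After projecting period 1:
Births: 1660 × 0.251 = 417
15–29: 330 × 0.966 = 319
30–44: 1660 × 0.962 = 1597
45–59: 1960 × 0.942 = 1846
60–74: 860 × 0.935 = 804
75–89: 1840 × 0.938 = 1726
Net migration: 30–44 + 82 → 1679
Giving 417 / 319 / 1679 / 1846 / 804 / 1726.
Scenario A total after 1 period: 6791
Scenario B projection —
After projecting period 1:
Births: 1660 × 0.281 = 466
15–29: 330 × 0.966 = 319
30–44: 1660 × 0.962 = 1597
45–59: 1960 × 0.942 = 1846
60–74: 860 × 0.935 = 804
75–89: 1840 × 0.938 = 1726
Net migration: 30–44 + 82 → 1679
Giving 466 / 319 / 1679 / 1846 / 804 / 1726.
Scenario B total after 1 period: 6840
Difference B − A = 6840 − 6791 = 49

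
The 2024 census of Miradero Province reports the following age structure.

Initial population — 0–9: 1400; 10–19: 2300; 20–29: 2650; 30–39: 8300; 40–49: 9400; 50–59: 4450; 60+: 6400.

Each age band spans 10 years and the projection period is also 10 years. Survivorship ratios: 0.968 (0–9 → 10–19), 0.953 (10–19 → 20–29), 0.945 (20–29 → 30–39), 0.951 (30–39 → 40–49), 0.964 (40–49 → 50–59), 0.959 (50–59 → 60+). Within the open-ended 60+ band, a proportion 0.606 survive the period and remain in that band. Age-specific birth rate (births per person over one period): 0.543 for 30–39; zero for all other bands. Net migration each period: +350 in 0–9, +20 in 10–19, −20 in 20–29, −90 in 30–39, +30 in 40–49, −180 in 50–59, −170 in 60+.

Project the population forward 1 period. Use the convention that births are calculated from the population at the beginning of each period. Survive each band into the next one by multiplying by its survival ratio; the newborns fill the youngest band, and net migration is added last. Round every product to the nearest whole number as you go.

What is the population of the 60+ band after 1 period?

Numbering the bands 1..7 from youngest to oldest:
Period 1.
Births: 8300 * 0.543 = 4507
Band 2: 1400 * 0.968 = 1355
Band 3: 2300 * 0.953 = 2192
Band 4: 2650 * 0.945 = 2504
Band 5: 8300 * 0.951 = 7893
Band 6: 9400 * 0.964 = 9062
Band 7: 4450 * 0.959 + 6400 * 0.606 = 4268 + 3878 = 8146
Net migration: Band 1 + 350 → 4857; Band 2 + 20 → 1375; Band 3 − 20 → 2172; Band 4 − 90 → 2414; Band 5 + 30 → 7923; Band 6 − 180 → 8882; Band 7 − 170 → 7976
Population now: 0–9=4857, 10–19=1375, 20–29=2172, 30–39=2414, 40–49=7923, 50–59=8882, 60+=7976

7976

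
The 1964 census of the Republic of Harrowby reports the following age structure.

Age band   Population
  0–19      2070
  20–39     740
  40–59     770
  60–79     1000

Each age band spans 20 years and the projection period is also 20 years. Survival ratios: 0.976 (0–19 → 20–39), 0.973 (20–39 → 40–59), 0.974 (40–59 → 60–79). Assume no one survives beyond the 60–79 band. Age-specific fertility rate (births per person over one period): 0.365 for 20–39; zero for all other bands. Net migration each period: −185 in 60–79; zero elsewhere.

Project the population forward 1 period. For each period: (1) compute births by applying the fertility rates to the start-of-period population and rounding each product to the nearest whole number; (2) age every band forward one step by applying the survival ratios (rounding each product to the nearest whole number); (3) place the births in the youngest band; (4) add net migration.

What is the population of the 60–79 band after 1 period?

Numbering the bands 1..4 from youngest to oldest:
— Period 1 —
Births: 740 × 0.365 = 270
Band 2: 2070 × 0.976 = 2020
Band 3: 740 × 0.973 = 720
Band 4: 770 × 0.974 = 750
Net migration: Band 4 − 185 → 565
Population now: 0–19=270, 20–39=2020, 40–59=720, 60–79=565

565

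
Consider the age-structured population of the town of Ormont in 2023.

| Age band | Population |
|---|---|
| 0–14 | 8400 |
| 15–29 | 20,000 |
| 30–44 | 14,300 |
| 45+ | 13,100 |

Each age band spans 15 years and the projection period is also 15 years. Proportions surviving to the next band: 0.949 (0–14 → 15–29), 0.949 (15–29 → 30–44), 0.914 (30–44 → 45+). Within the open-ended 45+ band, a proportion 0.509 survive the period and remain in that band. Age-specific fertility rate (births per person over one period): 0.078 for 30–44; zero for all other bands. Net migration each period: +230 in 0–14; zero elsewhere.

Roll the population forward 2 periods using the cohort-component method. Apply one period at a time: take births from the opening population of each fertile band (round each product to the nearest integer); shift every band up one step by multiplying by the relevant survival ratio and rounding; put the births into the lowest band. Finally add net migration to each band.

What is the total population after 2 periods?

37946

Period 1.
Births: 14300 × 0.078 = 1115
15–29: 8400 × 0.949 = 7972
30–44: 20000 × 0.949 = 18980
45+: 14300 × 0.914 + 13100 × 0.509 = 13070 + 6668 = 19738
Net migration: 0–14 + 230 → 1345
→ [1345, 7972, 18980, 19738]
Period 2.
Births: 18980 × 0.078 = 1480
15–29: 1345 × 0.949 = 1276
30–44: 7972 × 0.949 = 7565
45+: 18980 × 0.914 + 19738 × 0.509 = 17348 + 10047 = 27395
Net migration: 0–14 + 230 → 1710
→ [1710, 1276, 7565, 27395]
Total after period 2: 1710 + 1276 + 7565 + 27395 = 37946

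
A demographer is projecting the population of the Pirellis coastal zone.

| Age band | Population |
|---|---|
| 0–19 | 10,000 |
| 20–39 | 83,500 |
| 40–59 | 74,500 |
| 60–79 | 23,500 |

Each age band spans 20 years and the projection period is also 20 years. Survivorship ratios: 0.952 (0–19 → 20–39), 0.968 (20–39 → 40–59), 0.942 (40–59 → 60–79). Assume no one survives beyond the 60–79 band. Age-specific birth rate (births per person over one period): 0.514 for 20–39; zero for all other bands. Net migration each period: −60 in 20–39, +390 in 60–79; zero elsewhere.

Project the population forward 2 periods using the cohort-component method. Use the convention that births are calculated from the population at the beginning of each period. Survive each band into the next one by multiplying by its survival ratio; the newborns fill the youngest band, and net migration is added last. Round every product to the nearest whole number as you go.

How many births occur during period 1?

Numbering the bands 1..4 from youngest to oldest:
Period 1.
Births: 83500 × 0.514 = 42919
Band 2: 10000 × 0.952 = 9520
Band 3: 83500 × 0.968 = 80828
Band 4: 74500 × 0.942 = 70179
Net migration: Band 2 − 60 → 9460; Band 4 + 390 → 70569
End of period: [42919, 9460, 80828, 70569]

42919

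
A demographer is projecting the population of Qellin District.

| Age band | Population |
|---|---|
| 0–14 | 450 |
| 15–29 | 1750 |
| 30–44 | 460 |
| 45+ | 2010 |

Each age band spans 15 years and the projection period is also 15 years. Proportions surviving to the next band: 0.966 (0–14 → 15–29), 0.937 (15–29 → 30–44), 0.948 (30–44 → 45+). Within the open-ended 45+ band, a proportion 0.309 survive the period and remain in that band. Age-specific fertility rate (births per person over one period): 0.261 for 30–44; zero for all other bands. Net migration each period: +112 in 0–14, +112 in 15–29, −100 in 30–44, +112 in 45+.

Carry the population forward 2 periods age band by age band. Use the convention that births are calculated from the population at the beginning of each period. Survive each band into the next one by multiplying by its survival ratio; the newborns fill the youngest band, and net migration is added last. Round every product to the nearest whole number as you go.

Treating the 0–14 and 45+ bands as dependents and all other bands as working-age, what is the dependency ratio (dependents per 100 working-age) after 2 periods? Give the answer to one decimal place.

326.7

Period 1:
Births: 460 * 0.261 = 120
15–29: 450 * 0.966 = 435
30–44: 1750 * 0.937 = 1640
45+: 460 * 0.948 + 2010 * 0.309 = 436 + 621 = 1057
Net migration: 0–14 + 112 → 232; 15–29 + 112 → 547; 30–44 − 100 → 1540; 45+ + 112 → 1169
End of period: [232, 547, 1540, 1169]
Period 2:
Births: 1540 * 0.261 = 402
15–29: 232 * 0.966 = 224
30–44: 547 * 0.937 = 513
45+: 1540 * 0.948 + 1169 * 0.309 = 1460 + 361 = 1821
Net migration: 0–14 + 112 → 514; 15–29 + 112 → 336; 30–44 − 100 → 413; 45+ + 112 → 1933
End of period: [514, 336, 413, 1933]
Dependents (band 0–14 + band 45+) = 514 + 1933 = 2447; working-age = 749; ratio = 2447/749 × 100 = 326.7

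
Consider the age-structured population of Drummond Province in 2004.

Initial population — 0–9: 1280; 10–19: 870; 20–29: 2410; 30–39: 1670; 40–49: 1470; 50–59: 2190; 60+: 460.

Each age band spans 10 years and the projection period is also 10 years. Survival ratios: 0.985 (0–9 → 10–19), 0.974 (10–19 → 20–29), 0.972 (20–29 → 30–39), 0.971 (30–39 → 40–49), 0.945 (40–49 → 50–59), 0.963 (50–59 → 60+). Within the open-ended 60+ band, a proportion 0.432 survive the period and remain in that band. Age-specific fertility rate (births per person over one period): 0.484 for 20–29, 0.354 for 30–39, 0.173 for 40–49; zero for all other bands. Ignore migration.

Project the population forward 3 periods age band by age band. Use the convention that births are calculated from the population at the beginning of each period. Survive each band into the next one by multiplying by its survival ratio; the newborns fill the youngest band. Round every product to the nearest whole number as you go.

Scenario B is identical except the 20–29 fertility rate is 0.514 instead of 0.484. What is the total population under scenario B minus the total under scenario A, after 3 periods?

Call the bands 1 to 7, youngest first.
Period 1:
Births: 2410 * 0.484 = 1166  |  1670 * 0.354 = 591  |  1470 * 0.173 = 254 → total 2011
Band 2: 1280 * 0.985 = 1261
Band 3: 870 * 0.974 = 847
Band 4: 2410 * 0.972 = 2343
Band 5: 1670 * 0.971 = 1622
Band 6: 1470 * 0.945 = 1389
Band 7: 2190 * 0.963 + 460 * 0.432 = 2109 + 199 = 2308
Giving 2011 / 1261 / 847 / 2343 / 1622 / 1389 / 2308.
Period 2:
Births: 847 * 0.484 = 410  |  2343 * 0.354 = 829  |  1622 * 0.173 = 281 → total 1520
Band 2: 2011 * 0.985 = 1981
Band 3: 1261 * 0.974 = 1228
Band 4: 847 * 0.972 = 823
Band 5: 2343 * 0.971 = 2275
Band 6: 1622 * 0.945 = 1533
Band 7: 1389 * 0.963 + 2308 * 0.432 = 1338 + 997 = 2335
Giving 1520 / 1981 / 1228 / 823 / 2275 / 1533 / 2335.
Period 3:
Births: 1228 * 0.484 = 594  |  823 * 0.354 = 291  |  2275 * 0.173 = 394 → total 1279
Band 2: 1520 * 0.985 = 1497
Band 3: 1981 * 0.974 = 1929
Band 4: 1228 * 0.972 = 1194
Band 5: 823 * 0.971 = 799
Band 6: 2275 * 0.945 = 2150
Band 7: 1533 * 0.963 + 2335 * 0.432 = 1476 + 1009 = 2485
Giving 1279 / 1497 / 1929 / 1194 / 799 / 2150 / 2485.
Scenario A total after 3 periods: 11333
Scenario B projection —
Period 1:
Births: 2410 * 0.514 = 1239  |  1670 * 0.354 = 591  |  1470 * 0.173 = 254 → total 2084
Band 2: 1280 * 0.985 = 1261
Band 3: 870 * 0.974 = 847
Band 4: 2410 * 0.972 = 2343
Band 5: 1670 * 0.971 = 1622
Band 6: 1470 * 0.945 = 1389
Band 7: 2190 * 0.963 + 460 * 0.432 = 2109 + 199 = 2308
Giving 2084 / 1261 / 847 / 2343 / 1622 / 1389 / 2308.
Period 2:
Births: 847 * 0.514 = 435  |  2343 * 0.354 = 829  |  1622 * 0.173 = 281 → total 1545
Band 2: 2084 * 0.985 = 2053
Band 3: 1261 * 0.974 = 1228
Band 4: 847 * 0.972 = 823
Band 5: 2343 * 0.971 = 2275
Band 6: 1622 * 0.945 = 1533
Band 7: 1389 * 0.963 + 2308 * 0.432 = 1338 + 997 = 2335
Giving 1545 / 2053 / 1228 / 823 / 2275 / 1533 / 2335.
Period 3:
Births: 1228 * 0.514 = 631  |  823 * 0.354 = 291  |  2275 * 0.173 = 394 → total 1316
Band 2: 1545 * 0.985 = 1522
Band 3: 2053 * 0.974 = 2000
Band 4: 1228 * 0.972 = 1194
Band 5: 823 * 0.971 = 799
Band 6: 2275 * 0.945 = 2150
Band 7: 1533 * 0.963 + 2335 * 0.432 = 1476 + 1009 = 2485
Giving 1316 / 1522 / 2000 / 1194 / 799 / 2150 / 2485.
Scenario B total after 3 periods: 11466
Difference B − A = 11466 − 11333 = 133

133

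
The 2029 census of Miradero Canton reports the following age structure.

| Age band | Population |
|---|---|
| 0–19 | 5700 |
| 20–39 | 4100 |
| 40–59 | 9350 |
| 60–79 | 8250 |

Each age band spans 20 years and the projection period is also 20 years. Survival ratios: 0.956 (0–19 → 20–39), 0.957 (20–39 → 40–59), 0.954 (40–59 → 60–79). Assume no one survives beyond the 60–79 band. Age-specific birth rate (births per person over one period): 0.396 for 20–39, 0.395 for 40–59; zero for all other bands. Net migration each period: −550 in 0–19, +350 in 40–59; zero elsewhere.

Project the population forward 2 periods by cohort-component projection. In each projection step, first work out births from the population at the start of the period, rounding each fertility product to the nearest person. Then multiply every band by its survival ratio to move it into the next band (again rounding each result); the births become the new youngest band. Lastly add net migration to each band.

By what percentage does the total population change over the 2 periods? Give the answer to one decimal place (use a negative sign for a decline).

-36.1

(Bands numbered youngest = 1 to oldest = 4.)
Period 1:
Births: 4100 × 0.396 = 1624, 9350 × 0.395 = 3693 — total 5317
Band 2: 5700 × 0.956 = 5449
Band 3: 4100 × 0.957 = 3924
Band 4: 9350 × 0.954 = 8920
Net migration: Band 1 − 550 → 4767; Band 3 + 350 → 4274
Giving 4767 / 5449 / 4274 / 8920.
Period 2:
Births: 5449 × 0.396 = 2158, 4274 × 0.395 = 1688 — total 3846
Band 2: 4767 × 0.956 = 4557
Band 3: 5449 × 0.957 = 5215
Band 4: 4274 × 0.954 = 4077
Net migration: Band 1 − 550 → 3296; Band 3 + 350 → 5565
Giving 3296 / 4557 / 5565 / 4077.
Total: 27400 → 17495; change = -9905; percentage change = -36.1%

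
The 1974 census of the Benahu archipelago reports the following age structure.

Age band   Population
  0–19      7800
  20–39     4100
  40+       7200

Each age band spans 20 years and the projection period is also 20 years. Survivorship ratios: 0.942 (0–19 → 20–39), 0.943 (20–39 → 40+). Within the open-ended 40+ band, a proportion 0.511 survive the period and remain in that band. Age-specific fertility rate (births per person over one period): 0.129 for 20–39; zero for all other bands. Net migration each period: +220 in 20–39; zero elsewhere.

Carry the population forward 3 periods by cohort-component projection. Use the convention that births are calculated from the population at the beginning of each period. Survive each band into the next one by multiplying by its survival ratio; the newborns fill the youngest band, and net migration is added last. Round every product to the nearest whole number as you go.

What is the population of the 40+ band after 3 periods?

Let group 1 be 0–19 through group 3 = 40+.
After projecting period 1:
Births: 4100 × 0.129 = 529
Group 2: 7800 × 0.942 = 7348
Group 3: 4100 × 0.943 + 7200 × 0.511 = 3866 + 3679 = 7545
Net migration: Group 2 + 220 → 7568
Population now: 0–19=529, 20–39=7568, 40+=7545
After projecting period 2:
Births: 7568 × 0.129 = 976
Group 2: 529 × 0.942 = 498
Group 3: 7568 × 0.943 + 7545 × 0.511 = 7137 + 3855 = 10992
Net migration: Group 2 + 220 → 718
Population now: 0–19=976, 20–39=718, 40+=10992
After projecting period 3:
Births: 718 × 0.129 = 93
Group 2: 976 × 0.942 = 919
Group 3: 718 × 0.943 + 10992 × 0.511 = 677 + 5617 = 6294
Net migration: Group 2 + 220 → 1139
Population now: 0–19=93, 20–39=1139, 40+=6294

6294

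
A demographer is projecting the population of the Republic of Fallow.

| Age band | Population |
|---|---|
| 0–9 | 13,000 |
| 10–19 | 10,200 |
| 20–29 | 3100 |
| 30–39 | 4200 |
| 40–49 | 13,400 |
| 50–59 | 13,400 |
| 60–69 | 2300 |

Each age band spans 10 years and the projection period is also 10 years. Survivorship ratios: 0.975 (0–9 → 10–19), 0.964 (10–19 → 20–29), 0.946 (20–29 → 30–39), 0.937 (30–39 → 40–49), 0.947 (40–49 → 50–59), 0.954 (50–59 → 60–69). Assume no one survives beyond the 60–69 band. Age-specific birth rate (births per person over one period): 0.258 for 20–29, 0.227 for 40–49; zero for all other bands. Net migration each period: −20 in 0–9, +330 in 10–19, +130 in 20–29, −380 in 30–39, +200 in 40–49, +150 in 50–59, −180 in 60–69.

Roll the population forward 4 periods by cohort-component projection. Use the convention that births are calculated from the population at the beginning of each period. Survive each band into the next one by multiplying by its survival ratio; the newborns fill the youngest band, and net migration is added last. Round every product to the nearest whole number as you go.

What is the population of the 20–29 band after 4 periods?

3728

[period 1]
Births: 3100 × 0.258 = 800, 13400 × 0.227 = 3042 — total 3842
10–19: 13000 × 0.975 = 12675
20–29: 10200 × 0.964 = 9833
30–39: 3100 × 0.946 = 2933
40–49: 4200 × 0.937 = 3935
50–59: 13400 × 0.947 = 12690
60–69: 13400 × 0.954 = 12784
Net migration: 0–9 − 20 → 3822; 10–19 + 330 → 13005; 20–29 + 130 → 9963; 30–39 − 380 → 2553; 40–49 + 200 → 4135; 50–59 + 150 → 12840; 60–69 − 180 → 12604
Giving 3822 / 13005 / 9963 / 2553 / 4135 / 12840 / 12604.
[period 2]
Births: 9963 × 0.258 = 2570, 4135 × 0.227 = 939 — total 3509
10–19: 3822 × 0.975 = 3726
20–29: 13005 × 0.964 = 12537
30–39: 9963 × 0.946 = 9425
40–49: 2553 × 0.937 = 2392
50–59: 4135 × 0.947 = 3916
60–69: 12840 × 0.954 = 12249
Net migration: 0–9 − 20 → 3489; 10–19 + 330 → 4056; 20–29 + 130 → 12667; 30–39 − 380 → 9045; 40–49 + 200 → 2592; 50–59 + 150 → 4066; 60–69 − 180 → 12069
Giving 3489 / 4056 / 12667 / 9045 / 2592 / 4066 / 12069.
[period 3]
Births: 12667 × 0.258 = 3268, 2592 × 0.227 = 588 — total 3856
10–19: 3489 × 0.975 = 3402
20–29: 4056 × 0.964 = 3910
30–39: 12667 × 0.946 = 11983
40–49: 9045 × 0.937 = 8475
50–59: 2592 × 0.947 = 2455
60–69: 4066 × 0.954 = 3879
Net migration: 0–9 − 20 → 3836; 10–19 + 330 → 3732; 20–29 + 130 → 4040; 30–39 − 380 → 11603; 40–49 + 200 → 8675; 50–59 + 150 → 2605; 60–69 − 180 → 3699
Giving 3836 / 3732 / 4040 / 11603 / 8675 / 2605 / 3699.
[period 4]
Births: 4040 × 0.258 = 1042, 8675 × 0.227 = 1969 — total 3011
10–19: 3836 × 0.975 = 3740
20–29: 3732 × 0.964 = 3598
30–39: 4040 × 0.946 = 3822
40–49: 11603 × 0.937 = 10872
50–59: 8675 × 0.947 = 8215
60–69: 2605 × 0.954 = 2485
Net migration: 0–9 − 20 → 2991; 10–19 + 330 → 4070; 20–29 + 130 → 3728; 30–39 − 380 → 3442; 40–49 + 200 → 11072; 50–59 + 150 → 8365; 60–69 − 180 → 2305
Giving 2991 / 4070 / 3728 / 3442 / 11072 / 8365 / 2305.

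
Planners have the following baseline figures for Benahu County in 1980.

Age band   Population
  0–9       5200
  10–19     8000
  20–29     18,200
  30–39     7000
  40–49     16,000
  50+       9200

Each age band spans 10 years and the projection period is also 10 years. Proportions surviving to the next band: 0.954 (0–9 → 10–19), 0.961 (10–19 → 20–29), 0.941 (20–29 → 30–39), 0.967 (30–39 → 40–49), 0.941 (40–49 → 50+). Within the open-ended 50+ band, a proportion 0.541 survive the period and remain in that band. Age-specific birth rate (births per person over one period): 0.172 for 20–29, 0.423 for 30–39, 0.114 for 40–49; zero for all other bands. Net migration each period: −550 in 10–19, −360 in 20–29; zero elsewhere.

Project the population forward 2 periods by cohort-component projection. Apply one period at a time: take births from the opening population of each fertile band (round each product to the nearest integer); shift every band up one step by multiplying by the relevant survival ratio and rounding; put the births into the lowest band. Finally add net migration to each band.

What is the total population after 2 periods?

(Bands numbered youngest = 1 to oldest = 6.)
Period 1:
Births: 18200 * 0.172 = 3130 ; 7000 * 0.423 = 2961 ; 16000 * 0.114 = 1824 — total 7915
Band 2: 5200 * 0.954 = 4961
Band 3: 8000 * 0.961 = 7688
Band 4: 18200 * 0.941 = 17126
Band 5: 7000 * 0.967 = 6769
Band 6: 16000 * 0.941 + 9200 * 0.541 = 15056 + 4977 = 20033
Net migration: Band 2 − 550 → 4411; Band 3 − 360 → 7328
→ [7915, 4411, 7328, 17126, 6769, 20033]
Period 2:
Births: 7328 * 0.172 = 1260 ; 17126 * 0.423 = 7244 ; 6769 * 0.114 = 772 — total 9276
Band 2: 7915 * 0.954 = 7551
Band 3: 4411 * 0.961 = 4239
Band 4: 7328 * 0.941 = 6896
Band 5: 17126 * 0.967 = 16561
Band 6: 6769 * 0.941 + 20033 * 0.541 = 6370 + 10838 = 17208
Net migration: Band 2 − 550 → 7001; Band 3 − 360 → 3879
→ [9276, 7001, 3879, 6896, 16561, 17208]
Total after period 2: 9276 + 7001 + 3879 + 6896 + 16561 + 17208 = 60821

60821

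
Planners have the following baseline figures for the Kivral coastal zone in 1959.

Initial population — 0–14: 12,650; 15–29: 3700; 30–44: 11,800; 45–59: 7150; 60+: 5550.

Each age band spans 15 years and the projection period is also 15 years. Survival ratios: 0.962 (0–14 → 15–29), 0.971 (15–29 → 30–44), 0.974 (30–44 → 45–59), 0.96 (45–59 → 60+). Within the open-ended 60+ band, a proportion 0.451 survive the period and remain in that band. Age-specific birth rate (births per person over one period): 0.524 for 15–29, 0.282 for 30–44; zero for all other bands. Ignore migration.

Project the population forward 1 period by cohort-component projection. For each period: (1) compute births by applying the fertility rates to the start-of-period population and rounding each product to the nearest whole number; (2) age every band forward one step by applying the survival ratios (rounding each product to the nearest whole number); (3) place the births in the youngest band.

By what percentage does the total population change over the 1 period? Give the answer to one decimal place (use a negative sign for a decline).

2.5

After projecting period 1:
Births: 3700 × 0.524 = 1939  |  11800 × 0.282 = 3328 → total 5267
15–29: 12650 × 0.962 = 12169
30–44: 3700 × 0.971 = 3593
45–59: 11800 × 0.974 = 11493
60+: 7150 × 0.96 + 5550 × 0.451 = 6864 + 2503 = 9367
→ [5267, 12169, 3593, 11493, 9367]
Total: 40850 → 41889; change = 1039; percentage change = 2.5%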